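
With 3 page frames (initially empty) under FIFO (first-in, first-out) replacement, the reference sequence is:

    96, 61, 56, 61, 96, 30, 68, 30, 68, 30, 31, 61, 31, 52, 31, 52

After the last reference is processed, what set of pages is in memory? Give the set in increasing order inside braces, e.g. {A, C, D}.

96: fault, frames (96)
61: fault, frames (96 61)
56: fault, frames (96 61 56)
61: hit
96: hit
30: fault, evict 96, frames (61 56 30)
68: fault, evict 61, frames (56 30 68)
30: hit
68: hit
30: hit
31: fault, evict 56, frames (30 68 31)
61: fault, evict 30, frames (68 31 61)
31: hit
52: fault, evict 68, frames (31 61 52)
31: hit
52: hit

{31, 52, 61}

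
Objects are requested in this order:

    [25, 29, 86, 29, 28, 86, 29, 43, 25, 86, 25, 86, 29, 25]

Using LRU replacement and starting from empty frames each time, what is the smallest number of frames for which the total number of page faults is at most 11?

f=1: 14 faults
f=2: 11 faults
f=3: 8 faults
f=4: 6 faults
f=5: 5 faults
Smallest f with faults ≤ 11 is 2.

2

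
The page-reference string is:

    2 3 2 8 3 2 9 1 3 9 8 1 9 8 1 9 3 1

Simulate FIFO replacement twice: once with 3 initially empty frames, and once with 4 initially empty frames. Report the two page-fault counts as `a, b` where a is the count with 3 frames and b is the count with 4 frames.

10, 5

3 frames: F F . F . . F F F . F . F . F . F . → 10 faults.
4 frames: F F . F . . F F . . . . . . . . . . → 5 faults.
5 < 10: adding a frame reduced faults, as is typical.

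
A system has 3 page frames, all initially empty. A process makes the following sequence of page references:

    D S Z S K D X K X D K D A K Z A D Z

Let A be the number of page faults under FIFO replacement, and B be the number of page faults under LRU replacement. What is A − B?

Under FIFO: F F F . F F F . . . . . F F F . F . → 10 faults.
Under LRU: F F F . F F F . . . . . F . F . F . → 9 faults.
A − B = 10 − 9 = 1.

1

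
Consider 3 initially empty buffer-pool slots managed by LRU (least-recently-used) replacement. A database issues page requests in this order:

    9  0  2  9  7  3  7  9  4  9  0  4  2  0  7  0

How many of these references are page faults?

9

9: fault, frames [9]
0: fault, frames [9, 0]
2: fault, frames [9, 0, 2]
9: hit
7: fault, evict 0, frames [2, 9, 7]
3: fault, evict 2, frames [9, 7, 3]
7: hit
9: hit
4: fault, evict 3, frames [7, 9, 4]
9: hit
0: fault, evict 7, frames [4, 9, 0]
4: hit
2: fault, evict 9, frames [0, 4, 2]
0: hit
7: fault, evict 4, frames [2, 0, 7]
0: hit
Page faults: 9.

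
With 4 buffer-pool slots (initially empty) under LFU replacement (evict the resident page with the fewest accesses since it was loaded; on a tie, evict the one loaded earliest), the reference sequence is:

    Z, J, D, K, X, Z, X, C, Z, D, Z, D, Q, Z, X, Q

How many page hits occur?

7

Z: fault, frames [Z]
J: fault, frames [Z, J]
D: fault, frames [Z, J, D]
K: fault, frames [Z, J, D, K]
X: fault, evict Z, frames [J, D, K, X]
Z: fault, evict J, frames [D, K, X, Z]
X: hit
C: fault, evict D, frames [K, X, Z, C]
Z: hit
D: fault, evict K, frames [X, Z, C, D]
Z: hit
D: hit
Q: fault, evict C, frames [X, Z, D, Q]
Z: hit
X: hit
Q: hit
Hits: 7.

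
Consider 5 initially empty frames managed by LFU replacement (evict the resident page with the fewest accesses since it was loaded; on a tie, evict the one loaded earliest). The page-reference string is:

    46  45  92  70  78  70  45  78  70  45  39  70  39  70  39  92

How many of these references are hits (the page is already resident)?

10

46 → fault, frames [46]
45 → fault, frames [46, 45]
92 → fault, frames [46, 45, 92]
70 → fault, frames [46, 45, 92, 70]
78 → fault, frames [46, 45, 92, 70, 78]
70 → hit
45 → hit
78 → hit
70 → hit
45 → hit
39 → fault, evict 46, frames [45, 92, 70, 78, 39]
70 → hit
39 → hit
70 → hit
39 → hit
92 → hit
Hits: 10.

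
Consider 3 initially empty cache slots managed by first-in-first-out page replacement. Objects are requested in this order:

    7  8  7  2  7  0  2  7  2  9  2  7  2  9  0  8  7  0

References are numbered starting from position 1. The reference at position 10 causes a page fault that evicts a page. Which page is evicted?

pos 1: 7 -> fault, frames [7]
pos 2: 8 -> fault, frames [7, 8]
pos 3: 7 -> hit
pos 4: 2 -> fault, frames [7, 8, 2]
pos 5: 7 -> hit
pos 6: 0 -> fault, evict 7, frames [8, 2, 0]
pos 7: 2 -> hit
pos 8: 7 -> fault, evict 8, frames [2, 0, 7]
pos 9: 2 -> hit
pos 10: 9 -> fault, evict 2, frames [0, 7, 9]
At position 10, page 2 is evicted.

2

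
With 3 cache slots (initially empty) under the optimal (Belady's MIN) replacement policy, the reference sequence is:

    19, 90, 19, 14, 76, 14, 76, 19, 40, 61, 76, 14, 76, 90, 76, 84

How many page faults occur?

19 -> miss, frames {19}
90 -> miss, frames {19,90}
19 -> hit
14 -> miss, frames {19,90,14}
76 -> miss, evict 90, frames {19,14,76}
14 -> hit
76 -> hit
19 -> hit
40 -> miss, evict 19, frames {14,76,40}
61 -> miss, evict 40, frames {14,76,61}
76 -> hit
14 -> hit
76 -> hit
90 -> miss, evict 61, frames {14,76,90}
76 -> hit
84 -> miss, evict 90, frames {14,76,84}
Page faults: 8.

8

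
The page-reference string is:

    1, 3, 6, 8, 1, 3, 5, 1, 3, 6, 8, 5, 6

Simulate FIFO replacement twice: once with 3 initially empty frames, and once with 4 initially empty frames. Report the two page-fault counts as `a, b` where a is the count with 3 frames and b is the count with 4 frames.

9, 10

3 frames: F F F F F F F . . F F . . → 9 faults.
4 frames: F F F F . . F F F F F F . → 10 faults.
10 > 9: adding a frame increased faults — Belady's anomaly.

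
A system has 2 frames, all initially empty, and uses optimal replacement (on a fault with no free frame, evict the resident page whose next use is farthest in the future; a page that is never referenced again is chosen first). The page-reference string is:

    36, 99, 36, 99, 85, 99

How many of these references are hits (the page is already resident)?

36: fault, frames {36}
99: fault, frames {36,99}
36: hit
99: hit
85: fault, evict 36, frames {99,85}
99: hit
Hits: 3.

3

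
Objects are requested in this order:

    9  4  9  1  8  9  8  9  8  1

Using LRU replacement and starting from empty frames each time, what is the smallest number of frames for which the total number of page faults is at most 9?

2

f=1: 10 faults
f=2: 6 faults
f=3: 4 faults
f=4: 4 faults
Smallest f with faults ≤ 9 is 2.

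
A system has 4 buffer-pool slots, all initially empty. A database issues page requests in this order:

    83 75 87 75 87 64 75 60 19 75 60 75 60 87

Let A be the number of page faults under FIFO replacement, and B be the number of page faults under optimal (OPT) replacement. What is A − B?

2

Under FIFO: F F F . . F . F F F . . . F → 8 faults.
Under OPT: F F F . . F . F F . . . . . → 6 faults.
A − B = 8 − 6 = 2.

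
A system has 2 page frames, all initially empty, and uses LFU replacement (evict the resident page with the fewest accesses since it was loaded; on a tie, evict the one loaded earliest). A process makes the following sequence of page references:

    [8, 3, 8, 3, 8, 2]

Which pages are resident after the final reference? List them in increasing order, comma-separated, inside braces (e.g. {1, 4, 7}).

{2, 8}

8 -> fault, frames {8}
3 -> fault, frames {8,3}
8 -> hit
3 -> hit
8 -> hit
2 -> fault, evict 3, frames {8,2}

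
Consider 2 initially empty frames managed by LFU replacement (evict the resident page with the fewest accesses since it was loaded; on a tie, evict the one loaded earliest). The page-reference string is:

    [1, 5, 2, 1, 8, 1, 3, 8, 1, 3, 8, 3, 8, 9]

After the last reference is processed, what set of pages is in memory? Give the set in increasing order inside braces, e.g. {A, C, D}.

1 → miss, frames {1}
5 → miss, frames {1,5}
2 → miss, evict 1, frames {5,2}
1 → miss, evict 5, frames {2,1}
8 → miss, evict 2, frames {1,8}
1 → hit
3 → miss, evict 8, frames {1,3}
8 → miss, evict 3, frames {1,8}
1 → hit
3 → miss, evict 8, frames {1,3}
8 → miss, evict 3, frames {1,8}
3 → miss, evict 8, frames {1,3}
8 → miss, evict 3, frames {1,8}
9 → miss, evict 8, frames {1,9}

{1, 9}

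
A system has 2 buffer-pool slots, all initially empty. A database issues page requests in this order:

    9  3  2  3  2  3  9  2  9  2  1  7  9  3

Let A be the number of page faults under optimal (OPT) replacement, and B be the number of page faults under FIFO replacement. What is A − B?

-1

Under OPT: F F F . . . F . . . F F . F → 7 faults.
Under FIFO: F F F . . . F . . . F F F F → 8 faults.
A − B = 7 − 8 = -1.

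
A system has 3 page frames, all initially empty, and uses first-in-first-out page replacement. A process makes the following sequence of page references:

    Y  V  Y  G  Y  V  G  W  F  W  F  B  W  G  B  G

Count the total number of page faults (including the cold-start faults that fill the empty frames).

7

Y -> miss, frames {Y}
V -> miss, frames {Y,V}
Y -> hit
G -> miss, frames {Y,V,G}
Y -> hit
V -> hit
G -> hit
W -> miss, evict Y, frames {V,G,W}
F -> miss, evict V, frames {G,W,F}
W -> hit
F -> hit
B -> miss, evict G, frames {W,F,B}
W -> hit
G -> miss, evict W, frames {F,B,G}
B -> hit
G -> hit
Page faults: 7.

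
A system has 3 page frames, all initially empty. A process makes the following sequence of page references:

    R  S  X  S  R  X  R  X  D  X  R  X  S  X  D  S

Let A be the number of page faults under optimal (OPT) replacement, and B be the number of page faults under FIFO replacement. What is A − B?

-3

Under OPT: F F F . . . . . F . . . F . . . → 5 faults.
Under FIFO: F F F . . . . . F . F . F F F . → 8 faults.
A − B = 5 − 8 = -3.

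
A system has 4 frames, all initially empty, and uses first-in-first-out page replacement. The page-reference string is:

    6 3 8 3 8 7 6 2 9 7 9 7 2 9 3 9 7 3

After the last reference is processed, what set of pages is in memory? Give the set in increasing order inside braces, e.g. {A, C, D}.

{2, 3, 7, 9}

6 → miss, frames (6)
3 → miss, frames (6 3)
8 → miss, frames (6 3 8)
3 → hit
8 → hit
7 → miss, frames (6 3 8 7)
6 → hit
2 → miss, evict 6, frames (3 8 7 2)
9 → miss, evict 3, frames (8 7 2 9)
7 → hit
9 → hit
7 → hit
2 → hit
9 → hit
3 → miss, evict 8, frames (7 2 9 3)
9 → hit
7 → hit
3 → hit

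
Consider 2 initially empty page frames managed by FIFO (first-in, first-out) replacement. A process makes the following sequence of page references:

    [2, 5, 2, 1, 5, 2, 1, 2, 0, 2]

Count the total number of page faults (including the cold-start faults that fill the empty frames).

5

2: fault, frames [2]
5: fault, frames [2, 5]
2: hit
1: fault, evict 2, frames [5, 1]
5: hit
2: fault, evict 5, frames [1, 2]
1: hit
2: hit
0: fault, evict 1, frames [2, 0]
2: hit
Page faults: 5.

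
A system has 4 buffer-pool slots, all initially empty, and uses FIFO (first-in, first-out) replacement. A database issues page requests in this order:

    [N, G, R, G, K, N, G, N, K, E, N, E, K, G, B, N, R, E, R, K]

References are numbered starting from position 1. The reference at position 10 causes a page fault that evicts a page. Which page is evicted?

N

pos 1: N: miss, frames {N}
pos 2: G: miss, frames {N,G}
pos 3: R: miss, frames {N,G,R}
pos 4: G: hit
pos 5: K: miss, frames {N,G,R,K}
pos 6: N: hit
pos 7: G: hit
pos 8: N: hit
pos 9: K: hit
pos 10: E: miss, evict N, frames {G,R,K,E}
At position 10, page N is evicted.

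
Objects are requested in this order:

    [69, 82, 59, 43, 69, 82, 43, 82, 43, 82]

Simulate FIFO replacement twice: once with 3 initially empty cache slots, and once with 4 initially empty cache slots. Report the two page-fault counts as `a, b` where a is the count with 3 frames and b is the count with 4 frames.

3 frames: F F F F F F . . . . → 6 faults.
4 frames: F F F F . . . . . . → 4 faults.
4 < 6: adding a frame reduced faults, as is typical.

6, 4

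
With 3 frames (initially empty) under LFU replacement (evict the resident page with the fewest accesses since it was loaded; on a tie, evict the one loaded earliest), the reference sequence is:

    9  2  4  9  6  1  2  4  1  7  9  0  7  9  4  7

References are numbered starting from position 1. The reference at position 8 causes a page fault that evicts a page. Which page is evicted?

pos 1: 9 -> fault, frames [9]
pos 2: 2 -> fault, frames [9, 2]
pos 3: 4 -> fault, frames [9, 2, 4]
pos 4: 9 -> hit
pos 5: 6 -> fault, evict 2, frames [9, 4, 6]
pos 6: 1 -> fault, evict 4, frames [9, 6, 1]
pos 7: 2 -> fault, evict 6, frames [9, 1, 2]
pos 8: 4 -> fault, evict 1, frames [9, 2, 4]
At position 8, page 1 is evicted.

1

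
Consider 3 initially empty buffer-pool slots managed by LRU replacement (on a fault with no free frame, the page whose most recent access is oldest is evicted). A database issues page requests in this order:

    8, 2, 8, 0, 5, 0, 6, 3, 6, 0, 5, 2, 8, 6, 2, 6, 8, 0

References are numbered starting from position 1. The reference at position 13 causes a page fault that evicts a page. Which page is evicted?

0

pos 1: 8 -> miss, frames (8)
pos 2: 2 -> miss, frames (8 2)
pos 3: 8 -> hit
pos 4: 0 -> miss, frames (2 8 0)
pos 5: 5 -> miss, evict 2, frames (8 0 5)
pos 6: 0 -> hit
pos 7: 6 -> miss, evict 8, frames (5 0 6)
pos 8: 3 -> miss, evict 5, frames (0 6 3)
pos 9: 6 -> hit
pos 10: 0 -> hit
pos 11: 5 -> miss, evict 3, frames (6 0 5)
pos 12: 2 -> miss, evict 6, frames (0 5 2)
pos 13: 8 -> miss, evict 0, frames (5 2 8)
At position 13, page 0 is evicted.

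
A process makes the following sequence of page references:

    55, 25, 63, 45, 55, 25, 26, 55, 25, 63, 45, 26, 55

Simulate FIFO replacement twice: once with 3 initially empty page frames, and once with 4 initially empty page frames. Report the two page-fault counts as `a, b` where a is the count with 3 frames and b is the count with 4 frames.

3 frames: F F F F F F F . . F F . F → 10 faults.
4 frames: F F F F . . F F F F F F F → 11 faults.
11 > 10: adding a frame increased faults — Belady's anomaly.

10, 11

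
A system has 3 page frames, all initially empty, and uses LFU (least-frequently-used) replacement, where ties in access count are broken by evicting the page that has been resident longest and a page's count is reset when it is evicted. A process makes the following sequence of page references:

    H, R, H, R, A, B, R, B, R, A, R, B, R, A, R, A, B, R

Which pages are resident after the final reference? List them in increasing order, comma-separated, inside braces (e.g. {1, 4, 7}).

H → fault, frames {H}
R → fault, frames {H,R}
H → hit
R → hit
A → fault, frames {H,R,A}
B → fault, evict A, frames {H,R,B}
R → hit
B → hit
R → hit
A → fault, evict H, frames {R,B,A}
R → hit
B → hit
R → hit
A → hit
R → hit
A → hit
B → hit
R → hit

{A, B, R}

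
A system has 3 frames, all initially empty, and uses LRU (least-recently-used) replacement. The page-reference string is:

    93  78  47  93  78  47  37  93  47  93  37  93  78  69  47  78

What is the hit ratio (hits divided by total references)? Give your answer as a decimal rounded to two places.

93 → fault, frames (93)
78 → fault, frames (93 78)
47 → fault, frames (93 78 47)
93 → hit
78 → hit
47 → hit
37 → fault, evict 93, frames (78 47 37)
93 → fault, evict 78, frames (47 37 93)
47 → hit
93 → hit
37 → hit
93 → hit
78 → fault, evict 47, frames (37 93 78)
69 → fault, evict 37, frames (93 78 69)
47 → fault, evict 93, frames (78 69 47)
78 → hit
Hits: 8 of 16 references → 8/16 = 0.5000.

0.50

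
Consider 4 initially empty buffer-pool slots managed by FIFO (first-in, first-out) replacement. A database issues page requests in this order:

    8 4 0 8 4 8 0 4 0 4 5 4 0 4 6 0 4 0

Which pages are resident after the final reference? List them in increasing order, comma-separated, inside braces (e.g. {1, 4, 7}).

8 -> fault, frames (8)
4 -> fault, frames (8 4)
0 -> fault, frames (8 4 0)
8 -> hit
4 -> hit
8 -> hit
0 -> hit
4 -> hit
0 -> hit
4 -> hit
5 -> fault, frames (8 4 0 5)
4 -> hit
0 -> hit
4 -> hit
6 -> fault, evict 8, frames (4 0 5 6)
0 -> hit
4 -> hit
0 -> hit

{0, 4, 5, 6}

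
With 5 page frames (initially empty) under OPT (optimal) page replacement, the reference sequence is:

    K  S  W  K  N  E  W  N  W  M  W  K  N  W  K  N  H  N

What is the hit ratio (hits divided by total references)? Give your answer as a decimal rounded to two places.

0.61

K: fault, frames [K]
S: fault, frames [K, S]
W: fault, frames [K, S, W]
K: hit
N: fault, frames [K, S, W, N]
E: fault, frames [K, S, W, N, E]
W: hit
N: hit
W: hit
M: fault, evict E, frames [K, S, W, N, M]
W: hit
K: hit
N: hit
W: hit
K: hit
N: hit
H: fault, evict M, frames [K, S, W, N, H]
N: hit
Hits: 11 of 18 references → 11/18 = 0.6111.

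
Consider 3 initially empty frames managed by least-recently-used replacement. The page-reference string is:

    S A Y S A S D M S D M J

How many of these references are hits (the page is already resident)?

6

S: fault, frames {S}
A: fault, frames {S,A}
Y: fault, frames {S,A,Y}
S: hit
A: hit
S: hit
D: fault, evict Y, frames {A,S,D}
M: fault, evict A, frames {S,D,M}
S: hit
D: hit
M: hit
J: fault, evict S, frames {D,M,J}
Hits: 6.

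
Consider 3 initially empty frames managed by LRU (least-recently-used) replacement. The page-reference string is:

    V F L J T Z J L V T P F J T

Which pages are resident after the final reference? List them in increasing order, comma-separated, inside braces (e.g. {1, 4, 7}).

V: fault, frames {V}
F: fault, frames {V,F}
L: fault, frames {V,F,L}
J: fault, evict V, frames {F,L,J}
T: fault, evict F, frames {L,J,T}
Z: fault, evict L, frames {J,T,Z}
J: hit
L: fault, evict T, frames {Z,J,L}
V: fault, evict Z, frames {J,L,V}
T: fault, evict J, frames {L,V,T}
P: fault, evict L, frames {V,T,P}
F: fault, evict V, frames {T,P,F}
J: fault, evict T, frames {P,F,J}
T: fault, evict P, frames {F,J,T}

{F, J, T}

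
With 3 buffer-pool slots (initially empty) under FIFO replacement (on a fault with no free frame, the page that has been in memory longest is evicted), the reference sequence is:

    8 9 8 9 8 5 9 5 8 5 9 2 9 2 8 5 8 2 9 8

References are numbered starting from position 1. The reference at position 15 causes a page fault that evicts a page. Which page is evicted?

pos 1: 8: miss, frames {8}
pos 2: 9: miss, frames {8,9}
pos 3: 8: hit
pos 4: 9: hit
pos 5: 8: hit
pos 6: 5: miss, frames {8,9,5}
pos 7: 9: hit
pos 8: 5: hit
pos 9: 8: hit
pos 10: 5: hit
pos 11: 9: hit
pos 12: 2: miss, evict 8, frames {9,5,2}
pos 13: 9: hit
pos 14: 2: hit
pos 15: 8: miss, evict 9, frames {5,2,8}
At position 15, page 9 is evicted.

9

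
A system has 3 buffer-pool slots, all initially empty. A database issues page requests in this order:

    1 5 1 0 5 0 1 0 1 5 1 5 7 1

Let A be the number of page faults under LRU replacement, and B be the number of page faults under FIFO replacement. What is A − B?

-1

Under LRU: F F . F . . . . . . . . F . → 4 faults.
Under FIFO: F F . F . . . . . . . . F F → 5 faults.
A − B = 4 − 5 = -1.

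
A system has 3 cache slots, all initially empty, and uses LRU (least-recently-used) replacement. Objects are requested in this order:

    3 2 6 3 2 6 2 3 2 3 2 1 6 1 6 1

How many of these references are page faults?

5

3 -> fault, frames [3]
2 -> fault, frames [3, 2]
6 -> fault, frames [3, 2, 6]
3 -> hit
2 -> hit
6 -> hit
2 -> hit
3 -> hit
2 -> hit
3 -> hit
2 -> hit
1 -> fault, evict 6, frames [3, 2, 1]
6 -> fault, evict 3, frames [2, 1, 6]
1 -> hit
6 -> hit
1 -> hit
Page faults: 5.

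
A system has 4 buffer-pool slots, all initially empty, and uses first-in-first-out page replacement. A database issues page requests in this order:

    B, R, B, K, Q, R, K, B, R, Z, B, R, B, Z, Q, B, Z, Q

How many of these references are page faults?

B → fault, frames [B]
R → fault, frames [B, R]
B → hit
K → fault, frames [B, R, K]
Q → fault, frames [B, R, K, Q]
R → hit
K → hit
B → hit
R → hit
Z → fault, evict B, frames [R, K, Q, Z]
B → fault, evict R, frames [K, Q, Z, B]
R → fault, evict K, frames [Q, Z, B, R]
B → hit
Z → hit
Q → hit
B → hit
Z → hit
Q → hit
Page faults: 7.

7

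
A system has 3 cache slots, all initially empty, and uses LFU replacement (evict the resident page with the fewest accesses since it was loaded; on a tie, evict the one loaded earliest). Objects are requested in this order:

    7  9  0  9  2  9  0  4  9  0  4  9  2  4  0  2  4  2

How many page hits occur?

8

7 → miss, frames [7]
9 → miss, frames [7, 9]
0 → miss, frames [7, 9, 0]
9 → hit
2 → miss, evict 7, frames [9, 0, 2]
9 → hit
0 → hit
4 → miss, evict 2, frames [9, 0, 4]
9 → hit
0 → hit
4 → hit
9 → hit
2 → miss, evict 4, frames [9, 0, 2]
4 → miss, evict 2, frames [9, 0, 4]
0 → hit
2 → miss, evict 4, frames [9, 0, 2]
4 → miss, evict 2, frames [9, 0, 4]
2 → miss, evict 4, frames [9, 0, 2]
Hits: 8.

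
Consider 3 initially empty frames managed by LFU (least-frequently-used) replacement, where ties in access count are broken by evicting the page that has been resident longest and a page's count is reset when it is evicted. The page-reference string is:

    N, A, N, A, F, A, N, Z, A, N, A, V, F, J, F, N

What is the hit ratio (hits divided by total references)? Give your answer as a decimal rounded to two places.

0.50

N -> miss, frames {N}
A -> miss, frames {N,A}
N -> hit
A -> hit
F -> miss, frames {N,A,F}
A -> hit
N -> hit
Z -> miss, evict F, frames {N,A,Z}
A -> hit
N -> hit
A -> hit
V -> miss, evict Z, frames {N,A,V}
F -> miss, evict V, frames {N,A,F}
J -> miss, evict F, frames {N,A,J}
F -> miss, evict J, frames {N,A,F}
N -> hit
Hits: 8 of 16 references → 8/16 = 0.5000.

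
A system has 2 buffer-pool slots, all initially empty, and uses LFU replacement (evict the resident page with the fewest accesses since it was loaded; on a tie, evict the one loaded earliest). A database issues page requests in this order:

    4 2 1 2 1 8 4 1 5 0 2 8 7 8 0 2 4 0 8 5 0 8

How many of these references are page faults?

4 -> miss, frames [4]
2 -> miss, frames [4, 2]
1 -> miss, evict 4, frames [2, 1]
2 -> hit
1 -> hit
8 -> miss, evict 2, frames [1, 8]
4 -> miss, evict 8, frames [1, 4]
1 -> hit
5 -> miss, evict 4, frames [1, 5]
0 -> miss, evict 5, frames [1, 0]
2 -> miss, evict 0, frames [1, 2]
8 -> miss, evict 2, frames [1, 8]
7 -> miss, evict 8, frames [1, 7]
8 -> miss, evict 7, frames [1, 8]
0 -> miss, evict 8, frames [1, 0]
2 -> miss, evict 0, frames [1, 2]
4 -> miss, evict 2, frames [1, 4]
0 -> miss, evict 4, frames [1, 0]
8 -> miss, evict 0, frames [1, 8]
5 -> miss, evict 8, frames [1, 5]
0 -> miss, evict 5, frames [1, 0]
8 -> miss, evict 0, frames [1, 8]
Page faults: 19.

19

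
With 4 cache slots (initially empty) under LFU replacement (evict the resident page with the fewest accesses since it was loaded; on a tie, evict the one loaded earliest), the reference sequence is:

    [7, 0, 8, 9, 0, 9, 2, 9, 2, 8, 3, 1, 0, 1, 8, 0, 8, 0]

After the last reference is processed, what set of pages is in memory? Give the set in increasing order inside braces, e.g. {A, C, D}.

{0, 2, 8, 9}

7 -> miss, frames {7}
0 -> miss, frames {7,0}
8 -> miss, frames {7,0,8}
9 -> miss, frames {7,0,8,9}
0 -> hit
9 -> hit
2 -> miss, evict 7, frames {0,8,9,2}
9 -> hit
2 -> hit
8 -> hit
3 -> miss, evict 0, frames {8,9,2,3}
1 -> miss, evict 3, frames {8,9,2,1}
0 -> miss, evict 1, frames {8,9,2,0}
1 -> miss, evict 0, frames {8,9,2,1}
8 -> hit
0 -> miss, evict 1, frames {8,9,2,0}
8 -> hit
0 -> hit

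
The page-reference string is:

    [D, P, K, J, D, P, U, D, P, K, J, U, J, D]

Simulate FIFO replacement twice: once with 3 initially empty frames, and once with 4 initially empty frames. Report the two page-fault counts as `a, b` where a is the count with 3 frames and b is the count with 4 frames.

3 frames: F F F F F F F . . F F . . F → 10 faults.
4 frames: F F F F . . F F F F F F . F → 11 faults.
11 > 10: adding a frame increased faults — Belady's anomaly.

10, 11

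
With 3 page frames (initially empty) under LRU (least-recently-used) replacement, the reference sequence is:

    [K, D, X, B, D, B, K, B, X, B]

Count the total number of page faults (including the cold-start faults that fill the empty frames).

K -> miss, frames {K}
D -> miss, frames {K,D}
X -> miss, frames {K,D,X}
B -> miss, evict K, frames {D,X,B}
D -> hit
B -> hit
K -> miss, evict X, frames {D,B,K}
B -> hit
X -> miss, evict D, frames {K,B,X}
B -> hit
Page faults: 6.

6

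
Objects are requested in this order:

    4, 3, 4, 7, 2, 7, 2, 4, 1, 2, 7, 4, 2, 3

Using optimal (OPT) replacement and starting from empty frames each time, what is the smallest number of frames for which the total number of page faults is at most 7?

f=1: 14 faults
f=2: 9 faults
f=3: 7 faults
f=4: 6 faults
f=5: 5 faults
Smallest f with faults ≤ 7 is 3.

3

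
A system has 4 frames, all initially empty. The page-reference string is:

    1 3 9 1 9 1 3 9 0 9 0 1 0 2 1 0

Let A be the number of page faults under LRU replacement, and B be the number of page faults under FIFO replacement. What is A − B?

Under LRU: F F F . . . . . F . . . . F . . → 5 faults.
Under FIFO: F F F . . . . . F . . . . F F . → 6 faults.
A − B = 5 − 6 = -1.

-1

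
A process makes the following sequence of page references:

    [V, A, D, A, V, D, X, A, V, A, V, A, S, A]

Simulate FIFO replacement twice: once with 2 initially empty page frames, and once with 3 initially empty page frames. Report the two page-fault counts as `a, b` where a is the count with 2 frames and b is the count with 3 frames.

2 frames: F F F . F . F F F . . . F F → 9 faults.
3 frames: F F F . . . F . F F . . F . → 7 faults.
7 < 9: adding a frame reduced faults, as is typical.

9, 7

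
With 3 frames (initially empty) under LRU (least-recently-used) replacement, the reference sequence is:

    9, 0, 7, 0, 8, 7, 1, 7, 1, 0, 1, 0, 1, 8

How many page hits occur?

9: miss, frames (9)
0: miss, frames (9 0)
7: miss, frames (9 0 7)
0: hit
8: miss, evict 9, frames (7 0 8)
7: hit
1: miss, evict 0, frames (8 7 1)
7: hit
1: hit
0: miss, evict 8, frames (7 1 0)
1: hit
0: hit
1: hit
8: miss, evict 7, frames (0 1 8)
Hits: 7.

7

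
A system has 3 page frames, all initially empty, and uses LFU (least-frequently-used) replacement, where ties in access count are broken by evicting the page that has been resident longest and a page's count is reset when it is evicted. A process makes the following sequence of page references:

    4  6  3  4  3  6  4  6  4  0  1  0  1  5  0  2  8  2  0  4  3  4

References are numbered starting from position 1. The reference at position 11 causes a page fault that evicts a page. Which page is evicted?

pos 1: 4: fault, frames [4]
pos 2: 6: fault, frames [4, 6]
pos 3: 3: fault, frames [4, 6, 3]
pos 4: 4: hit
pos 5: 3: hit
pos 6: 6: hit
pos 7: 4: hit
pos 8: 6: hit
pos 9: 4: hit
pos 10: 0: fault, evict 3, frames [4, 6, 0]
pos 11: 1: fault, evict 0, frames [4, 6, 1]
At position 11, page 0 is evicted.

0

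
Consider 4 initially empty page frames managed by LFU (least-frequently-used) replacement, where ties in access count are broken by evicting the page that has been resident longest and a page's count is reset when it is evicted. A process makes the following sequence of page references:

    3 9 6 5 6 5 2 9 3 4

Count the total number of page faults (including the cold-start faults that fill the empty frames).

3 -> miss, frames [3]
9 -> miss, frames [3, 9]
6 -> miss, frames [3, 9, 6]
5 -> miss, frames [3, 9, 6, 5]
6 -> hit
5 -> hit
2 -> miss, evict 3, frames [9, 6, 5, 2]
9 -> hit
3 -> miss, evict 2, frames [9, 6, 5, 3]
4 -> miss, evict 3, frames [9, 6, 5, 4]
Page faults: 7.

7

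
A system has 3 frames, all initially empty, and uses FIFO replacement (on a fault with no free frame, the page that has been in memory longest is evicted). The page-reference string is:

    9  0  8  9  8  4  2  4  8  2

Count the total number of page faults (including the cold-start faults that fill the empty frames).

9 → fault, frames [9]
0 → fault, frames [9, 0]
8 → fault, frames [9, 0, 8]
9 → hit
8 → hit
4 → fault, evict 9, frames [0, 8, 4]
2 → fault, evict 0, frames [8, 4, 2]
4 → hit
8 → hit
2 → hit
Page faults: 5.

5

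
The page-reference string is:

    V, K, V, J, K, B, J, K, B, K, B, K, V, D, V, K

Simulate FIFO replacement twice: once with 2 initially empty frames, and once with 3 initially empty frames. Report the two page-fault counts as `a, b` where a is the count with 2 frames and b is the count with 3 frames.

2 frames: F F . F . F . F . . . . F F . F → 8 faults.
3 frames: F F . F . F . . . . . . F F . F → 7 faults.
7 < 8: adding a frame reduced faults, as is typical.

8, 7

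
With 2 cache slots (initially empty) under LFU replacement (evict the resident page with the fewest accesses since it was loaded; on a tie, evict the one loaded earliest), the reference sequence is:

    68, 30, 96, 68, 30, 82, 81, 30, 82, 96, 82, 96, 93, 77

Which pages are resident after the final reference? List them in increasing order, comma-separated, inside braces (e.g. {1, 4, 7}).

68 -> fault, frames [68]
30 -> fault, frames [68, 30]
96 -> fault, evict 68, frames [30, 96]
68 -> fault, evict 30, frames [96, 68]
30 -> fault, evict 96, frames [68, 30]
82 -> fault, evict 68, frames [30, 82]
81 -> fault, evict 30, frames [82, 81]
30 -> fault, evict 82, frames [81, 30]
82 -> fault, evict 81, frames [30, 82]
96 -> fault, evict 30, frames [82, 96]
82 -> hit
96 -> hit
93 -> fault, evict 82, frames [96, 93]
77 -> fault, evict 93, frames [96, 77]

{77, 96}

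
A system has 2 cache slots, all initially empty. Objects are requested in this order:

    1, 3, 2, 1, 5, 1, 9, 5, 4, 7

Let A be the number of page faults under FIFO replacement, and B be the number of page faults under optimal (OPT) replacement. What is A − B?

1

Under FIFO: F F F F F . F . F F → 8 faults.
Under OPT: F F F . F . F . F F → 7 faults.
A − B = 8 − 7 = 1.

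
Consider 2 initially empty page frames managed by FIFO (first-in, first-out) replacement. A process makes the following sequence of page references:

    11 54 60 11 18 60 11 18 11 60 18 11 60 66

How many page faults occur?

11

11: fault, frames (11)
54: fault, frames (11 54)
60: fault, evict 11, frames (54 60)
11: fault, evict 54, frames (60 11)
18: fault, evict 60, frames (11 18)
60: fault, evict 11, frames (18 60)
11: fault, evict 18, frames (60 11)
18: fault, evict 60, frames (11 18)
11: hit
60: fault, evict 11, frames (18 60)
18: hit
11: fault, evict 18, frames (60 11)
60: hit
66: fault, evict 60, frames (11 66)
Page faults: 11.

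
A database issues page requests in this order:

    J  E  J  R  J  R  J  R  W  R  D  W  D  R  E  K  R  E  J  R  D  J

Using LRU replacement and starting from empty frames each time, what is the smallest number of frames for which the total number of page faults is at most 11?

f=1: 22 faults
f=2: 15 faults
f=3: 9 faults
f=4: 9 faults
f=5: 7 faults
f=6: 6 faults
Smallest f with faults ≤ 11 is 3.

3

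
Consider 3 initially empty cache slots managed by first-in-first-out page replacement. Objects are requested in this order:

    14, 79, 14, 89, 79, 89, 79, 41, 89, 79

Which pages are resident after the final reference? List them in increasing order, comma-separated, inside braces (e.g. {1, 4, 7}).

14 -> fault, frames [14]
79 -> fault, frames [14, 79]
14 -> hit
89 -> fault, frames [14, 79, 89]
79 -> hit
89 -> hit
79 -> hit
41 -> fault, evict 14, frames [79, 89, 41]
89 -> hit
79 -> hit

{41, 79, 89}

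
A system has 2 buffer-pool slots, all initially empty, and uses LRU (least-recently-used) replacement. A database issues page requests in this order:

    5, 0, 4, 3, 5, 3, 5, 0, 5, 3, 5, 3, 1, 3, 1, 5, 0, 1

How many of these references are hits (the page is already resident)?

7

5: miss, frames (5)
0: miss, frames (5 0)
4: miss, evict 5, frames (0 4)
3: miss, evict 0, frames (4 3)
5: miss, evict 4, frames (3 5)
3: hit
5: hit
0: miss, evict 3, frames (5 0)
5: hit
3: miss, evict 0, frames (5 3)
5: hit
3: hit
1: miss, evict 5, frames (3 1)
3: hit
1: hit
5: miss, evict 3, frames (1 5)
0: miss, evict 1, frames (5 0)
1: miss, evict 5, frames (0 1)
Hits: 7.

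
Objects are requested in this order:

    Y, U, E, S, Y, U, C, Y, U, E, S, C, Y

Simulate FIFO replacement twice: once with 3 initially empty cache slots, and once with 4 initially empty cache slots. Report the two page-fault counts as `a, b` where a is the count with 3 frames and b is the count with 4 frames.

3 frames: F F F F F F F . . F F . F → 10 faults.
4 frames: F F F F . . F F F F F F F → 11 faults.
11 > 10: adding a frame increased faults — Belady's anomaly.

10, 11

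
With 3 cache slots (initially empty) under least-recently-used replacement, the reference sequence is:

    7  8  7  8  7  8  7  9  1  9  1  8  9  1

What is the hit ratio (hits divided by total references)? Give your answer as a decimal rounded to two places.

0.64

7: miss, frames [7]
8: miss, frames [7, 8]
7: hit
8: hit
7: hit
8: hit
7: hit
9: miss, frames [8, 7, 9]
1: miss, evict 8, frames [7, 9, 1]
9: hit
1: hit
8: miss, evict 7, frames [9, 1, 8]
9: hit
1: hit
Hits: 9 of 14 references → 9/14 = 0.6429.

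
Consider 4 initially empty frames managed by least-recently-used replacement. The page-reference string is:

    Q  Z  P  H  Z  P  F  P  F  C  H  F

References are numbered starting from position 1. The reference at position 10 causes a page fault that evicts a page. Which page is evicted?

H

pos 1: Q -> miss, frames {Q}
pos 2: Z -> miss, frames {Q,Z}
pos 3: P -> miss, frames {Q,Z,P}
pos 4: H -> miss, frames {Q,Z,P,H}
pos 5: Z -> hit
pos 6: P -> hit
pos 7: F -> miss, evict Q, frames {H,Z,P,F}
pos 8: P -> hit
pos 9: F -> hit
pos 10: C -> miss, evict H, frames {Z,P,F,C}
At position 10, page H is evicted.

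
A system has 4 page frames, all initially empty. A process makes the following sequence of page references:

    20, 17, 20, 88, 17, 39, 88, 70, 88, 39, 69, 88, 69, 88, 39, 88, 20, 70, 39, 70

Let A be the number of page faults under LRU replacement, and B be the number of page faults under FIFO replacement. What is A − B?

1

Under LRU: F F . F . F . F . . F . . . . . F F . . → 8 faults.
Under FIFO: F F . F . F . F . . F . . . . . F . . . → 7 faults.
A − B = 8 − 7 = 1.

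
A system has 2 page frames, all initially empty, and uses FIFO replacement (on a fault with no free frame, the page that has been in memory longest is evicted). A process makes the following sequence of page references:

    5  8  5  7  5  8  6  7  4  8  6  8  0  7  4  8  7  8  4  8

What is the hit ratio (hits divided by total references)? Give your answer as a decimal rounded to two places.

0.15

5 → fault, frames (5)
8 → fault, frames (5 8)
5 → hit
7 → fault, evict 5, frames (8 7)
5 → fault, evict 8, frames (7 5)
8 → fault, evict 7, frames (5 8)
6 → fault, evict 5, frames (8 6)
7 → fault, evict 8, frames (6 7)
4 → fault, evict 6, frames (7 4)
8 → fault, evict 7, frames (4 8)
6 → fault, evict 4, frames (8 6)
8 → hit
0 → fault, evict 8, frames (6 0)
7 → fault, evict 6, frames (0 7)
4 → fault, evict 0, frames (7 4)
8 → fault, evict 7, frames (4 8)
7 → fault, evict 4, frames (8 7)
8 → hit
4 → fault, evict 8, frames (7 4)
8 → fault, evict 7, frames (4 8)
Hits: 3 of 20 references → 3/20 = 0.1500.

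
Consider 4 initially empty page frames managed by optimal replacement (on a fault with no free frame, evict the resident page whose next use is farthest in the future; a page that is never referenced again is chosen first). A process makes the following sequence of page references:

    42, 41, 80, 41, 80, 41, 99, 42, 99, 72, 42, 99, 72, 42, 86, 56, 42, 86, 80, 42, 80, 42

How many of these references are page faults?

42 → miss, frames (42)
41 → miss, frames (42 41)
80 → miss, frames (42 41 80)
41 → hit
80 → hit
41 → hit
99 → miss, frames (42 41 80 99)
42 → hit
99 → hit
72 → miss, evict 41, frames (42 80 99 72)
42 → hit
99 → hit
72 → hit
42 → hit
86 → miss, evict 72, frames (42 80 99 86)
56 → miss, evict 99, frames (42 80 86 56)
42 → hit
86 → hit
80 → hit
42 → hit
80 → hit
42 → hit
Page faults: 7.

7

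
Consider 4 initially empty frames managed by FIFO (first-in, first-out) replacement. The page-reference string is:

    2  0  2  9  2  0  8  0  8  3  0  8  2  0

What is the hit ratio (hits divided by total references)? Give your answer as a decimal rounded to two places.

2 -> miss, frames (2)
0 -> miss, frames (2 0)
2 -> hit
9 -> miss, frames (2 0 9)
2 -> hit
0 -> hit
8 -> miss, frames (2 0 9 8)
0 -> hit
8 -> hit
3 -> miss, evict 2, frames (0 9 8 3)
0 -> hit
8 -> hit
2 -> miss, evict 0, frames (9 8 3 2)
0 -> miss, evict 9, frames (8 3 2 0)
Hits: 7 of 14 references → 7/14 = 0.5000.

0.50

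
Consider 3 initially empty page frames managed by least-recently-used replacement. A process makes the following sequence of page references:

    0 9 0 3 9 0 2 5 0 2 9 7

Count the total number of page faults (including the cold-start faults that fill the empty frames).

7

0 → miss, frames [0]
9 → miss, frames [0, 9]
0 → hit
3 → miss, frames [9, 0, 3]
9 → hit
0 → hit
2 → miss, evict 3, frames [9, 0, 2]
5 → miss, evict 9, frames [0, 2, 5]
0 → hit
2 → hit
9 → miss, evict 5, frames [0, 2, 9]
7 → miss, evict 0, frames [2, 9, 7]
Page faults: 7.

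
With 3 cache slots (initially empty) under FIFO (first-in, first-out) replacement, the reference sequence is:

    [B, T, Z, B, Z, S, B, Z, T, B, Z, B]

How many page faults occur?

B -> miss, frames {B}
T -> miss, frames {B,T}
Z -> miss, frames {B,T,Z}
B -> hit
Z -> hit
S -> miss, evict B, frames {T,Z,S}
B -> miss, evict T, frames {Z,S,B}
Z -> hit
T -> miss, evict Z, frames {S,B,T}
B -> hit
Z -> miss, evict S, frames {B,T,Z}
B -> hit
Page faults: 7.

7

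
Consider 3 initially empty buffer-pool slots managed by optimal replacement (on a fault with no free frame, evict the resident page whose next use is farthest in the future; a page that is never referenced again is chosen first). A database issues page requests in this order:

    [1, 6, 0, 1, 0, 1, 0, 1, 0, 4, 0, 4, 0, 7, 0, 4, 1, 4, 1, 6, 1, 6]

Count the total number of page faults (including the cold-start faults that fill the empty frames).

7

1 → fault, frames [1]
6 → fault, frames [1, 6]
0 → fault, frames [1, 6, 0]
1 → hit
0 → hit
1 → hit
0 → hit
1 → hit
0 → hit
4 → fault, evict 6, frames [1, 0, 4]
0 → hit
4 → hit
0 → hit
7 → fault, evict 1, frames [0, 4, 7]
0 → hit
4 → hit
1 → fault, evict 7, frames [0, 4, 1]
4 → hit
1 → hit
6 → fault, evict 4, frames [0, 1, 6]
1 → hit
6 → hit
Page faults: 7.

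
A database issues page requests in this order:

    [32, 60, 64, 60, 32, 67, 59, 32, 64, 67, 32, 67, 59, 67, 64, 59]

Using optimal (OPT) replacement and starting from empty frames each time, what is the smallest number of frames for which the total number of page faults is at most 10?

2

f=1: 16 faults
f=2: 10 faults
f=3: 7 faults
f=4: 5 faults
f=5: 5 faults
Smallest f with faults ≤ 10 is 2.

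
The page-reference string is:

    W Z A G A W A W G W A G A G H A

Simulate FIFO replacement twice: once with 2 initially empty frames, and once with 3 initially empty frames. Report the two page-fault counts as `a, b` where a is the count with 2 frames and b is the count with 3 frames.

12, 7

2 frames: F F F F . F F . F F F F . . F F → 12 faults.
3 frames: F F F F . F . . . . . . . . F F → 7 faults.
7 < 12: adding a frame reduced faults, as is typical.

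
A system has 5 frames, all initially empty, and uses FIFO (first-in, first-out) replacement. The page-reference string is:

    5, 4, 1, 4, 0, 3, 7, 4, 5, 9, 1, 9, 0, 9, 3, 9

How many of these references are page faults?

5 -> fault, frames {5}
4 -> fault, frames {5,4}
1 -> fault, frames {5,4,1}
4 -> hit
0 -> fault, frames {5,4,1,0}
3 -> fault, frames {5,4,1,0,3}
7 -> fault, evict 5, frames {4,1,0,3,7}
4 -> hit
5 -> fault, evict 4, frames {1,0,3,7,5}
9 -> fault, evict 1, frames {0,3,7,5,9}
1 -> fault, evict 0, frames {3,7,5,9,1}
9 -> hit
0 -> fault, evict 3, frames {7,5,9,1,0}
9 -> hit
3 -> fault, evict 7, frames {5,9,1,0,3}
9 -> hit
Page faults: 11.

11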